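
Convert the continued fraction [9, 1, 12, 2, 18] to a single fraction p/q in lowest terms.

4953/499

Fold from the inside: start with 18/1.
  2 + 1/18 = 37/18
  12 + 18/37 = 462/37
  1 + 37/462 = 499/462
  9 + 462/499 = 4953/499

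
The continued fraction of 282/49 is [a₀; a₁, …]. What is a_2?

282 = 5·49 + 37   →  a_0 = 5
49 = 1·37 + 12   →  a_1 = 1
37 = 3·12 + 1   →  a_2 = 3

3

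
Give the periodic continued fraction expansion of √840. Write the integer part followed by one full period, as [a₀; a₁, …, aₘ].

a₀ = ⌊√840⌋ = 28.
With m₀=0, d₀=1 and mₖ₊₁ = dₖaₖ − mₖ, dₖ₊₁ = (n − mₖ₊₁²)/dₖ, aₖ₊₁ = ⌊(a₀+mₖ₊₁)/dₖ₊₁⌋:
  k=1: m=28, d=56, a=1
  k=2: m=28, d=1, a=56
d=1 and a=2a₀=56 at k=2, so the next step gives (m, d) = (28, 56) again — its k=1 value — and the period has length 2.

[28; 1, 56]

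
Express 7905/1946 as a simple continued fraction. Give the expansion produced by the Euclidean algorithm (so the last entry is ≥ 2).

[4; 16, 12, 10]

7905 = 4*1946 + 121
1946 = 16*121 + 10
121 = 12*10 + 1
10 = 10*1 + 0  (stop)
So 7905/1946 = [4; 16, 12, 10].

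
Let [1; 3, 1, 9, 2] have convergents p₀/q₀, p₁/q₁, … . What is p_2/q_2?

Using pₖ = aₖpₖ₋₁ + pₖ₋₂, qₖ = aₖqₖ₋₁ + qₖ₋₂ (with p₋₁=1, p₋₂=0, q₋₁=0, q₋₂=1):
  k=0: a=1, p=1, q=1
  k=1: a=3, p=4, q=3
  k=2: a=1, p=5, q=4

5/4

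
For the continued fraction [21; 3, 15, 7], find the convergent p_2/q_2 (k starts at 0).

981/46

Using pₖ = aₖpₖ₋₁ + pₖ₋₂, qₖ = aₖqₖ₋₁ + qₖ₋₂ (with p₋₁=1, p₋₂=0, q₋₁=0, q₋₂=1):
  k=0: a=21, p=21, q=1
  k=1: a=3, p=64, q=3
  k=2: a=15, p=981, q=46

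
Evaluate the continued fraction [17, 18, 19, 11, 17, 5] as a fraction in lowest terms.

Fold from the inside: start with 5/1.
  17 + 1/5 = 86/5
  11 + 5/86 = 951/86
  19 + 86/951 = 18155/951
  18 + 951/18155 = 327741/18155
  17 + 18155/327741 = 5589752/327741

5589752/327741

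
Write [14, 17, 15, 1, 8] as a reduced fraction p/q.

Using pₖ = aₖpₖ₋₁ + pₖ₋₂ and qₖ = aₖqₖ₋₁ + qₖ₋₂:
  k=0: a=14, p=14, q=1
  k=1: a=17, p=239, q=17
  k=2: a=15, p=3599, q=256
  k=3: a=1, p=3838, q=273
  k=4: a=8, p=34303, q=2440

34303/2440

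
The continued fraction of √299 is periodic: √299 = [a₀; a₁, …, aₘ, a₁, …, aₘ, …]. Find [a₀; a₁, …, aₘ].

a₀ = ⌊√299⌋ = 17.
With m₀=0, d₀=1 and mₖ₊₁ = dₖaₖ − mₖ, dₖ₊₁ = (n − mₖ₊₁²)/dₖ, aₖ₊₁ = ⌊(a₀+mₖ₊₁)/dₖ₊₁⌋:
  k=1: m=17, d=10, a=3
  k=2: m=13, d=13, a=2
  k=3: m=13, d=10, a=3
  k=4: m=17, d=1, a=34
d=1 and a=2a₀=34 at k=4, so the next step gives (m, d) = (17, 10) again — its k=1 value — and the period has length 4.

[17; 3, 2, 3, 34]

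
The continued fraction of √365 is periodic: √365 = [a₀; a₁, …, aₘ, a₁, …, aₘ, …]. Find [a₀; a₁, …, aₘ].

[19; 9, 1, 1, 9, 38]

a₀ = ⌊√365⌋ = 19.
With m₀=0, d₀=1 and mₖ₊₁ = dₖaₖ − mₖ, dₖ₊₁ = (n − mₖ₊₁²)/dₖ, aₖ₊₁ = ⌊(a₀+mₖ₊₁)/dₖ₊₁⌋:
  k=1: m=19, d=4, a=9
  k=2: m=17, d=19, a=1
  k=3: m=2, d=19, a=1
  k=4: m=17, d=4, a=9
  k=5: m=19, d=1, a=38
d=1 and a=2a₀=38 at k=5, so the next step gives (m, d) = (19, 4) again — its k=1 value — and the period has length 5.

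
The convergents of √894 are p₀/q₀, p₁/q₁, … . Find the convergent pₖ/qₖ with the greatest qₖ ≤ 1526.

√894 = [29; 1, 8, 1, 58, …] (period length 4).
Convergents:
  p_0/q_0 = 29/1
  p_1/q_1 = 30/1
  p_2/q_2 = 269/9
  p_3/q_3 = 299/10
  p_4/q_4 = 17611/589
  p_5/q_5 = 17910/599
  p_6/q_6 = 160891/5381
q_5 = 599 ≤ 1526 < 5381 = q_6, so the answer is 17910/599.

17910/599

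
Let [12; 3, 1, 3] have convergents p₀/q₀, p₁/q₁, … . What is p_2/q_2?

49/4

Using pₖ = aₖpₖ₋₁ + pₖ₋₂, qₖ = aₖqₖ₋₁ + qₖ₋₂ (with p₋₁=1, p₋₂=0, q₋₁=0, q₋₂=1):
  k=0: a=12, p=12, q=1
  k=1: a=3, p=37, q=3
  k=2: a=1, p=49, q=4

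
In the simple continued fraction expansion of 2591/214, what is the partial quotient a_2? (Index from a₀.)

2591 = 12·214 + 23   →  a_0 = 12
214 = 9·23 + 7   →  a_1 = 9
23 = 3·7 + 2   →  a_2 = 3

3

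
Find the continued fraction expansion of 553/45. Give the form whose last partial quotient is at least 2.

553 = 12·45 + 13
45 = 3·13 + 6
13 = 2·6 + 1
6 = 6·1 + 0  (stop)
So 553/45 = [12; 3, 2, 6].

[12; 3, 2, 6]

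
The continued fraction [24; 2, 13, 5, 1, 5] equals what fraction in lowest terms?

23429/957

Using pₖ = aₖpₖ₋₁ + pₖ₋₂ and qₖ = aₖqₖ₋₁ + qₖ₋₂:
  k=0: a=24, p=24, q=1
  k=1: a=2, p=49, q=2
  k=2: a=13, p=661, q=27
  k=3: a=5, p=3354, q=137
  k=4: a=1, p=4015, q=164
  k=5: a=5, p=23429, q=957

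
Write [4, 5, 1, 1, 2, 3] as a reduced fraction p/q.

Using pₖ = aₖpₖ₋₁ + pₖ₋₂ and qₖ = aₖqₖ₋₁ + qₖ₋₂:
  k=0: a=4, p=4, q=1
  k=1: a=5, p=21, q=5
  k=2: a=1, p=25, q=6
  k=3: a=1, p=46, q=11
  k=4: a=2, p=117, q=28
  k=5: a=3, p=397, q=95

397/95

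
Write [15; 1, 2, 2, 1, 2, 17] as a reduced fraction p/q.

7365/469

Using pₖ = aₖpₖ₋₁ + pₖ₋₂ and qₖ = aₖqₖ₋₁ + qₖ₋₂:
  k=0: a=15, p=15, q=1
  k=1: a=1, p=16, q=1
  k=2: a=2, p=47, q=3
  k=3: a=2, p=110, q=7
  k=4: a=1, p=157, q=10
  k=5: a=2, p=424, q=27
  k=6: a=17, p=7365, q=469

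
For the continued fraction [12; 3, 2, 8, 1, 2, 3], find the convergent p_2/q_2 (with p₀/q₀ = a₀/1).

86/7

Using pₖ = aₖpₖ₋₁ + pₖ₋₂, qₖ = aₖqₖ₋₁ + qₖ₋₂ (with p₋₁=1, p₋₂=0, q₋₁=0, q₋₂=1):
  k=0: a=12, p=12, q=1
  k=1: a=3, p=37, q=3
  k=2: a=2, p=86, q=7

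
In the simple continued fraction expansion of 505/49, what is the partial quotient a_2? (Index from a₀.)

505 = 10·49 + 15   →  a_0 = 10
49 = 3·15 + 4   →  a_1 = 3
15 = 3·4 + 3   →  a_2 = 3

3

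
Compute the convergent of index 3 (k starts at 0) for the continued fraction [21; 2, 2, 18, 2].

1969/92

Using pₖ = aₖpₖ₋₁ + pₖ₋₂, qₖ = aₖqₖ₋₁ + qₖ₋₂ (with p₋₁=1, p₋₂=0, q₋₁=0, q₋₂=1):
  k=0: a=21, p=21, q=1
  k=1: a=2, p=43, q=2
  k=2: a=2, p=107, q=5
  k=3: a=18, p=1969, q=92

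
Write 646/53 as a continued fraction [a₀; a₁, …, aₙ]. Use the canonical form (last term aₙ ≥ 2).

646 = 12*53 + 10
53 = 5*10 + 3
10 = 3*3 + 1
3 = 3*1 + 0  (stop)
So 646/53 = [12; 5, 3, 3].

[12; 5, 3, 3]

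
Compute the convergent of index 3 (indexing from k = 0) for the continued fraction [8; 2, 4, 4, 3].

321/38

Using pₖ = aₖpₖ₋₁ + pₖ₋₂, qₖ = aₖqₖ₋₁ + qₖ₋₂ (with p₋₁=1, p₋₂=0, q₋₁=0, q₋₂=1):
  k=0: a=8, p=8, q=1
  k=1: a=2, p=17, q=2
  k=2: a=4, p=76, q=9
  k=3: a=4, p=321, q=38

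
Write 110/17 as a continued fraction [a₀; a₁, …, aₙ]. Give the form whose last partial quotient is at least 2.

[6; 2, 8]

110 = 6×17 + 8
17 = 2×8 + 1
8 = 8×1 + 0  (stop)
So 110/17 = [6; 2, 8].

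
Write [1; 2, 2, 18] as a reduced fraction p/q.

129/92

Using pₖ = aₖpₖ₋₁ + pₖ₋₂ and qₖ = aₖqₖ₋₁ + qₖ₋₂:
  k=0: a=1, p=1, q=1
  k=1: a=2, p=3, q=2
  k=2: a=2, p=7, q=5
  k=3: a=18, p=129, q=92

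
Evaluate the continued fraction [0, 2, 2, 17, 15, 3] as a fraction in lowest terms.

Fold from the inside: start with 3/1.
  15 + 1/3 = 46/3
  17 + 3/46 = 785/46
  2 + 46/785 = 1616/785
  2 + 785/1616 = 4017/1616
  0 + 1616/4017 = 1616/4017

1616/4017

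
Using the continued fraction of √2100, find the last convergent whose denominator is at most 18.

779/17

√2100 = [45; 1, 4, 1, 2, 1, 4, 1, 90, …] (period length 8).
Convergents:
  p_0/q_0 = 45/1
  p_1/q_1 = 46/1
  p_2/q_2 = 229/5
  p_3/q_3 = 275/6
  p_4/q_4 = 779/17
  p_5/q_5 = 1054/23
q_4 = 17 ≤ 18 < 23 = q_5, so the answer is 779/17.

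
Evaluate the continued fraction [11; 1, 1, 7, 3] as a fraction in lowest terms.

Fold from the inside: start with 3/1.
  7 + 1/3 = 22/3
  1 + 3/22 = 25/22
  1 + 22/25 = 47/25
  11 + 25/47 = 542/47

542/47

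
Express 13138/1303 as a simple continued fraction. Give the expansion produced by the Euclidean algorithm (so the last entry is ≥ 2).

[10; 12, 15, 2, 3]

13138 = 10·1303 + 108
1303 = 12·108 + 7
108 = 15·7 + 3
7 = 2·3 + 1
3 = 3·1 + 0  (stop)
So 13138/1303 = [10; 12, 15, 2, 3].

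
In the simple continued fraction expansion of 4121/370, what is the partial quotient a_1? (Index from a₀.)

4121 = 11·370 + 51   →  a_0 = 11
370 = 7·51 + 13   →  a_1 = 7

7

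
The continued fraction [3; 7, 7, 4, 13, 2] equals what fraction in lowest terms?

17864/5689

Using pₖ = aₖpₖ₋₁ + pₖ₋₂ and qₖ = aₖqₖ₋₁ + qₖ₋₂:
  k=0: a=3, p=3, q=1
  k=1: a=7, p=22, q=7
  k=2: a=7, p=157, q=50
  k=3: a=4, p=650, q=207
  k=4: a=13, p=8607, q=2741
  k=5: a=2, p=17864, q=5689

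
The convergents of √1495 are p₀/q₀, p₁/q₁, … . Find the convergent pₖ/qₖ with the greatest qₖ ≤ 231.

8893/230

√1495 = [38; 1, 1, 1, 76, …] (period length 4).
Convergents:
  p_0/q_0 = 38/1
  p_1/q_1 = 39/1
  p_2/q_2 = 77/2
  p_3/q_3 = 116/3
  p_4/q_4 = 8893/230
  p_5/q_5 = 9009/233
q_4 = 230 ≤ 231 < 233 = q_5, so the answer is 8893/230.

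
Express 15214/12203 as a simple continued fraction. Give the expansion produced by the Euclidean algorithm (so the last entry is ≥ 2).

[1; 4, 18, 1, 14, 1, 9]

15214 = 1·12203 + 3011
12203 = 4·3011 + 159
3011 = 18·159 + 149
159 = 1·149 + 10
149 = 14·10 + 9
10 = 1·9 + 1
9 = 9·1 + 0  (stop)
So 15214/12203 = [1; 4, 18, 1, 14, 1, 9].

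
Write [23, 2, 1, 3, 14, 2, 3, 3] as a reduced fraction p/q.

86934/3721

Using pₖ = aₖpₖ₋₁ + pₖ₋₂ and qₖ = aₖqₖ₋₁ + qₖ₋₂:
  k=0: a=23, p=23, q=1
  k=1: a=2, p=47, q=2
  k=2: a=1, p=70, q=3
  k=3: a=3, p=257, q=11
  k=4: a=14, p=3668, q=157
  k=5: a=2, p=7593, q=325
  k=6: a=3, p=26447, q=1132
  k=7: a=3, p=86934, q=3721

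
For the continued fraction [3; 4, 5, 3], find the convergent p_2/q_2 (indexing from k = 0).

68/21

Using pₖ = aₖpₖ₋₁ + pₖ₋₂, qₖ = aₖqₖ₋₁ + qₖ₋₂ (with p₋₁=1, p₋₂=0, q₋₁=0, q₋₂=1):
  k=0: a=3, p=3, q=1
  k=1: a=4, p=13, q=4
  k=2: a=5, p=68, q=21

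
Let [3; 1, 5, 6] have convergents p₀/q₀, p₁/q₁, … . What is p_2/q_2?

23/6

Using pₖ = aₖpₖ₋₁ + pₖ₋₂, qₖ = aₖqₖ₋₁ + qₖ₋₂ (with p₋₁=1, p₋₂=0, q₋₁=0, q₋₂=1):
  k=0: a=3, p=3, q=1
  k=1: a=1, p=4, q=1
  k=2: a=5, p=23, q=6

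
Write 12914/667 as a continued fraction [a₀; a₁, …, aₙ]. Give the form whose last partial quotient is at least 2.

[19; 2, 1, 3, 3, 3, 2, 2]

12914 = 19×667 + 241
667 = 2×241 + 185
241 = 1×185 + 56
185 = 3×56 + 17
56 = 3×17 + 5
17 = 3×5 + 2
5 = 2×2 + 1
2 = 2×1 + 0  (stop)
So 12914/667 = [19; 2, 1, 3, 3, 3, 2, 2].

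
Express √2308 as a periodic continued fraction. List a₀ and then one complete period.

a₀ = ⌊√2308⌋ = 48.
With m₀=0, d₀=1 and mₖ₊₁ = dₖaₖ − mₖ, dₖ₊₁ = (n − mₖ₊₁²)/dₖ, aₖ₊₁ = ⌊(a₀+mₖ₊₁)/dₖ₊₁⌋:
  k=1: m=48, d=4, a=24
  k=2: m=48, d=1, a=96
d=1 and a=2a₀=96 at k=2, so the next step gives (m, d) = (48, 4) again — its k=1 value — and the period has length 2.

[48; 24, 96]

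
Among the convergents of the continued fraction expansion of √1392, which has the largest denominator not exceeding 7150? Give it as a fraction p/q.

116443/3121

√1392 = [37; 3, 4, 3, 74, …] (period length 4).
Convergents:
  p_0/q_0 = 37/1
  p_1/q_1 = 112/3
  p_2/q_2 = 485/13
  p_3/q_3 = 1567/42
  p_4/q_4 = 116443/3121
  p_5/q_5 = 350896/9405
q_4 = 3121 ≤ 7150 < 9405 = q_5, so the answer is 116443/3121.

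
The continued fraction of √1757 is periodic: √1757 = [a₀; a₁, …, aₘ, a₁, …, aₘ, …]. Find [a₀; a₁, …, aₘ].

a₀ = ⌊√1757⌋ = 41.
With m₀=0, d₀=1 and mₖ₊₁ = dₖaₖ − mₖ, dₖ₊₁ = (n − mₖ₊₁²)/dₖ, aₖ₊₁ = ⌊(a₀+mₖ₊₁)/dₖ₊₁⌋:
  k=1: m=41, d=76, a=1
  k=2: m=35, d=7, a=10
  k=3: m=35, d=76, a=1
  k=4: m=41, d=1, a=82
d=1 and a=2a₀=82 at k=4, so the next step gives (m, d) = (41, 76) again — its k=1 value — and the period has length 4.

[41; 1, 10, 1, 82]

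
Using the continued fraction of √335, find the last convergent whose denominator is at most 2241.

21927/1198

√335 = [18; 3, 3, 3, 36, …] (period length 4).
Convergents:
  p_0/q_0 = 18/1
  p_1/q_1 = 55/3
  p_2/q_2 = 183/10
  p_3/q_3 = 604/33
  p_4/q_4 = 21927/1198
  p_5/q_5 = 66385/3627
q_4 = 1198 ≤ 2241 < 3627 = q_5, so the answer is 21927/1198.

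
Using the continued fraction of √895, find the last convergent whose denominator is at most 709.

√895 = [29; 1, 10, 1, 58, …] (period length 4).
Convergents:
  p_0/q_0 = 29/1
  p_1/q_1 = 30/1
  p_2/q_2 = 329/11
  p_3/q_3 = 359/12
  p_4/q_4 = 21151/707
  p_5/q_5 = 21510/719
q_4 = 707 ≤ 709 < 719 = q_5, so the answer is 21151/707.

21151/707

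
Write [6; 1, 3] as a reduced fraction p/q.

27/4

Fold from the inside: start with 3/1.
  1 + 1/3 = 4/3
  6 + 3/4 = 27/4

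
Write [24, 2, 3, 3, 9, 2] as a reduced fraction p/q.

11020/451

Fold from the inside: start with 2/1.
  9 + 1/2 = 19/2
  3 + 2/19 = 59/19
  3 + 19/59 = 196/59
  2 + 59/196 = 451/196
  24 + 196/451 = 11020/451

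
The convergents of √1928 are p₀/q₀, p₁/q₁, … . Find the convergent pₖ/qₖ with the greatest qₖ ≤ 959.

41977/956

√1928 = [43; 1, 9, 1, 86, …] (period length 4).
Convergents:
  p_0/q_0 = 43/1
  p_1/q_1 = 44/1
  p_2/q_2 = 439/10
  p_3/q_3 = 483/11
  p_4/q_4 = 41977/956
  p_5/q_5 = 42460/967
q_4 = 956 ≤ 959 < 967 = q_5, so the answer is 41977/956.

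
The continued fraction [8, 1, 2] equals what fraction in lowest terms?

26/3

Using pₖ = aₖpₖ₋₁ + pₖ₋₂ and qₖ = aₖqₖ₋₁ + qₖ₋₂:
  k=0: a=8, p=8, q=1
  k=1: a=1, p=9, q=1
  k=2: a=2, p=26, q=3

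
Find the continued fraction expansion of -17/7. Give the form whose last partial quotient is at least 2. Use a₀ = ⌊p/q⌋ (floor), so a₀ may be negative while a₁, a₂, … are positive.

-17 = -3*7 + 4
7 = 1*4 + 3
4 = 1*3 + 1
3 = 3*1 + 0  (stop)
So -17/7 = [-3; 1, 1, 3].

[-3; 1, 1, 3]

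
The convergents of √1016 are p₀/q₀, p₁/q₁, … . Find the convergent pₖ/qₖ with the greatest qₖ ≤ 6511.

√1016 = [31; 1, 6, 1, 62, …] (period length 4).
Convergents:
  p_0/q_0 = 31/1
  p_1/q_1 = 32/1
  p_2/q_2 = 223/7
  p_3/q_3 = 255/8
  p_4/q_4 = 16033/503
  p_5/q_5 = 16288/511
  p_6/q_6 = 113761/3569
  p_7/q_7 = 130049/4080
  p_8/q_8 = 8176799/256529
q_7 = 4080 ≤ 6511 < 256529 = q_8, so the answer is 130049/4080.

130049/4080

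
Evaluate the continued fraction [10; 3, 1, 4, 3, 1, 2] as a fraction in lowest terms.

Fold from the inside: start with 2/1.
  1 + 1/2 = 3/2
  3 + 2/3 = 11/3
  4 + 3/11 = 47/11
  1 + 11/47 = 58/47
  3 + 47/58 = 221/58
  10 + 58/221 = 2268/221

2268/221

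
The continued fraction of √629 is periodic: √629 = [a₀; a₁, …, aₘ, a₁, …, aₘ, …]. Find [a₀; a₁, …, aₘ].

a₀ = ⌊√629⌋ = 25.
With m₀=0, d₀=1 and mₖ₊₁ = dₖaₖ − mₖ, dₖ₊₁ = (n − mₖ₊₁²)/dₖ, aₖ₊₁ = ⌊(a₀+mₖ₊₁)/dₖ₊₁⌋:
  k=1: m=25, d=4, a=12
  k=2: m=23, d=25, a=1
  k=3: m=2, d=25, a=1
  k=4: m=23, d=4, a=12
  k=5: m=25, d=1, a=50
d=1 and a=2a₀=50 at k=5, so the next step gives (m, d) = (25, 4) again — its k=1 value — and the period has length 5.

[25; 12, 1, 1, 12, 50]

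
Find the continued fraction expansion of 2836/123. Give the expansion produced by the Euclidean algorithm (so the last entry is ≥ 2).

[23; 17, 1, 1, 3]

2836 = 23×123 + 7
123 = 17×7 + 4
7 = 1×4 + 3
4 = 1×3 + 1
3 = 3×1 + 0  (stop)
So 2836/123 = [23; 17, 1, 1, 3].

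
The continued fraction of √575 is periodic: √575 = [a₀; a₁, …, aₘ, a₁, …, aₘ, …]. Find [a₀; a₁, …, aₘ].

a₀ = ⌊√575⌋ = 23.
With m₀=0, d₀=1 and mₖ₊₁ = dₖaₖ − mₖ, dₖ₊₁ = (n − mₖ₊₁²)/dₖ, aₖ₊₁ = ⌊(a₀+mₖ₊₁)/dₖ₊₁⌋:
  k=1: m=23, d=46, a=1
  k=2: m=23, d=1, a=46
d=1 and a=2a₀=46 at k=2, so the next step gives (m, d) = (23, 46) again — its k=1 value — and the period has length 2.

[23; 1, 46]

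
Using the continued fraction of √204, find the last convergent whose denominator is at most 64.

757/53

√204 = [14; 3, 1, 1, 6, 1, 1, 3, 28, …] (period length 8).
Convergents:
  p_0/q_0 = 14/1
  p_1/q_1 = 43/3
  p_2/q_2 = 57/4
  p_3/q_3 = 100/7
  p_4/q_4 = 657/46
  p_5/q_5 = 757/53
  p_6/q_6 = 1414/99
q_5 = 53 ≤ 64 < 99 = q_6, so the answer is 757/53.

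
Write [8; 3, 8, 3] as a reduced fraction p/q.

Using pₖ = aₖpₖ₋₁ + pₖ₋₂ and qₖ = aₖqₖ₋₁ + qₖ₋₂:
  k=0: a=8, p=8, q=1
  k=1: a=3, p=25, q=3
  k=2: a=8, p=208, q=25
  k=3: a=3, p=649, q=78

649/78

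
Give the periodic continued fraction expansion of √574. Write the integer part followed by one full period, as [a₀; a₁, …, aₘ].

[23; 1, 22, 1, 46]

a₀ = ⌊√574⌋ = 23.
With m₀=0, d₀=1 and mₖ₊₁ = dₖaₖ − mₖ, dₖ₊₁ = (n − mₖ₊₁²)/dₖ, aₖ₊₁ = ⌊(a₀+mₖ₊₁)/dₖ₊₁⌋:
  k=1: m=23, d=45, a=1
  k=2: m=22, d=2, a=22
  k=3: m=22, d=45, a=1
  k=4: m=23, d=1, a=46
d=1 and a=2a₀=46 at k=4, so the next step gives (m, d) = (23, 45) again — its k=1 value — and the period has length 4.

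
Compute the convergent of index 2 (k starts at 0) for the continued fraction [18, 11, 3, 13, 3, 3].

615/34

Using pₖ = aₖpₖ₋₁ + pₖ₋₂, qₖ = aₖqₖ₋₁ + qₖ₋₂ (with p₋₁=1, p₋₂=0, q₋₁=0, q₋₂=1):
  k=0: a=18, p=18, q=1
  k=1: a=11, p=199, q=11
  k=2: a=3, p=615, q=34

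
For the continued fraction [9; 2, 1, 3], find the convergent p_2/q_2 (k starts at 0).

Using pₖ = aₖpₖ₋₁ + pₖ₋₂, qₖ = aₖqₖ₋₁ + qₖ₋₂ (with p₋₁=1, p₋₂=0, q₋₁=0, q₋₂=1):
  k=0: a=9, p=9, q=1
  k=1: a=2, p=19, q=2
  k=2: a=1, p=28, q=3

28/3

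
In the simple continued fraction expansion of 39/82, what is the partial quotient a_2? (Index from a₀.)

9

39 = 0·82 + 39   →  a_0 = 0
82 = 2·39 + 4   →  a_1 = 2
39 = 9·4 + 3   →  a_2 = 9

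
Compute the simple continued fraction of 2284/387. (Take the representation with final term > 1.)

[5; 1, 9, 5, 2, 3]

2284 = 5·387 + 349
387 = 1·349 + 38
349 = 9·38 + 7
38 = 5·7 + 3
7 = 2·3 + 1
3 = 3·1 + 0  (stop)
So 2284/387 = [5; 1, 9, 5, 2, 3].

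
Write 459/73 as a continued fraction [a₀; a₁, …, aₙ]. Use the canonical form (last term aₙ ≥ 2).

459 = 6×73 + 21
73 = 3×21 + 10
21 = 2×10 + 1
10 = 10×1 + 0  (stop)
So 459/73 = [6; 3, 2, 10].

[6; 3, 2, 10]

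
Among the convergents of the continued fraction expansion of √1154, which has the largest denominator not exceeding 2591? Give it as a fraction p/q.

78506/2311

√1154 = [33; 1, 32, 1, 66, …] (period length 4).
Convergents:
  p_0/q_0 = 33/1
  p_1/q_1 = 34/1
  p_2/q_2 = 1121/33
  p_3/q_3 = 1155/34
  p_4/q_4 = 77351/2277
  p_5/q_5 = 78506/2311
  p_6/q_6 = 2589543/76229
q_5 = 2311 ≤ 2591 < 76229 = q_6, so the answer is 78506/2311.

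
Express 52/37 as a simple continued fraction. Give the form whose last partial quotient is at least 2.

[1; 2, 2, 7]

52 = 1×37 + 15
37 = 2×15 + 7
15 = 2×7 + 1
7 = 7×1 + 0  (stop)
So 52/37 = [1; 2, 2, 7].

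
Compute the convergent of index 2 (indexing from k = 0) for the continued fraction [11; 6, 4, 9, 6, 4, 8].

Using pₖ = aₖpₖ₋₁ + pₖ₋₂, qₖ = aₖqₖ₋₁ + qₖ₋₂ (with p₋₁=1, p₋₂=0, q₋₁=0, q₋₂=1):
  k=0: a=11, p=11, q=1
  k=1: a=6, p=67, q=6
  k=2: a=4, p=279, q=25

279/25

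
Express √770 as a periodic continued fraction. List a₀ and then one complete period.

a₀ = ⌊√770⌋ = 27.
With m₀=0, d₀=1 and mₖ₊₁ = dₖaₖ − mₖ, dₖ₊₁ = (n − mₖ₊₁²)/dₖ, aₖ₊₁ = ⌊(a₀+mₖ₊₁)/dₖ₊₁⌋:
  k=1: m=27, d=41, a=1
  k=2: m=14, d=14, a=2
  k=3: m=14, d=41, a=1
  k=4: m=27, d=1, a=54
d=1 and a=2a₀=54 at k=4, so the next step gives (m, d) = (27, 41) again — its k=1 value — and the period has length 4.

[27; 1, 2, 1, 54]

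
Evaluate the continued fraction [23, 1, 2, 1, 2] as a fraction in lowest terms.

Using pₖ = aₖpₖ₋₁ + pₖ₋₂ and qₖ = aₖqₖ₋₁ + qₖ₋₂:
  k=0: a=23, p=23, q=1
  k=1: a=1, p=24, q=1
  k=2: a=2, p=71, q=3
  k=3: a=1, p=95, q=4
  k=4: a=2, p=261, q=11

261/11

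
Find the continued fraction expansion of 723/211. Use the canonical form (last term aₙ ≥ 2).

[3; 2, 2, 1, 9, 3]

723 = 3·211 + 90
211 = 2·90 + 31
90 = 2·31 + 28
31 = 1·28 + 3
28 = 9·3 + 1
3 = 3·1 + 0  (stop)
So 723/211 = [3; 2, 2, 1, 9, 3].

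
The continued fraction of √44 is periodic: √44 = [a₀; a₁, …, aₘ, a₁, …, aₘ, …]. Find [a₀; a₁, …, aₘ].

a₀ = ⌊√44⌋ = 6.

[6; 1, 1, 1, 2, 1, 1, 1, 12]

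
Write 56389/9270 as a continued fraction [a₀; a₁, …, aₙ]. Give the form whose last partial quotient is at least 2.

56389 = 6*9270 + 769
9270 = 12*769 + 42
769 = 18*42 + 13
42 = 3*13 + 3
13 = 4*3 + 1
3 = 3*1 + 0  (stop)
So 56389/9270 = [6; 12, 18, 3, 4, 3].

[6; 12, 18, 3, 4, 3]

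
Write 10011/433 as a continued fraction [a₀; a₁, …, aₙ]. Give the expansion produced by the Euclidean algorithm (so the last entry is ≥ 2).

10011 = 23*433 + 52
433 = 8*52 + 17
52 = 3*17 + 1
17 = 17*1 + 0  (stop)
So 10011/433 = [23; 8, 3, 17].

[23; 8, 3, 17]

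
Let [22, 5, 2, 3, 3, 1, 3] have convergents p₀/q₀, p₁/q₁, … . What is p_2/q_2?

Using pₖ = aₖpₖ₋₁ + pₖ₋₂, qₖ = aₖqₖ₋₁ + qₖ₋₂ (with p₋₁=1, p₋₂=0, q₋₁=0, q₋₂=1):
  k=0: a=22, p=22, q=1
  k=1: a=5, p=111, q=5
  k=2: a=2, p=244, q=11

244/11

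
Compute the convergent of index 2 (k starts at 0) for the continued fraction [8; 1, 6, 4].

62/7

Using pₖ = aₖpₖ₋₁ + pₖ₋₂, qₖ = aₖqₖ₋₁ + qₖ₋₂ (with p₋₁=1, p₋₂=0, q₋₁=0, q₋₂=1):
  k=0: a=8, p=8, q=1
  k=1: a=1, p=9, q=1
  k=2: a=6, p=62, q=7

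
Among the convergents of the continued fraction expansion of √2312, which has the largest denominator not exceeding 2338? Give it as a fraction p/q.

55440/1153

√2312 = [48; 12, 96, …] (period length 2).
Convergents:
  p_0/q_0 = 48/1
  p_1/q_1 = 577/12
  p_2/q_2 = 55440/1153
  p_3/q_3 = 665857/13848
q_2 = 1153 ≤ 2338 < 13848 = q_3, so the answer is 55440/1153.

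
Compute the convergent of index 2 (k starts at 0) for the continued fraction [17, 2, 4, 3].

Using pₖ = aₖpₖ₋₁ + pₖ₋₂, qₖ = aₖqₖ₋₁ + qₖ₋₂ (with p₋₁=1, p₋₂=0, q₋₁=0, q₋₂=1):
  k=0: a=17, p=17, q=1
  k=1: a=2, p=35, q=2
  k=2: a=4, p=157, q=9

157/9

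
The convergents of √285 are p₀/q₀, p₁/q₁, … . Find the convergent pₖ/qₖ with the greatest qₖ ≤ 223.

2431/144

√285 = [16; 1, 7, 2, 7, 1, 32, …] (period length 6).
Convergents:
  p_0/q_0 = 16/1
  p_1/q_1 = 17/1
  p_2/q_2 = 135/8
  p_3/q_3 = 287/17
  p_4/q_4 = 2144/127
  p_5/q_5 = 2431/144
  p_6/q_6 = 79936/4735
q_5 = 144 ≤ 223 < 4735 = q_6, so the answer is 2431/144.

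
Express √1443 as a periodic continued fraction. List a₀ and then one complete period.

a₀ = ⌊√1443⌋ = 37.
With m₀=0, d₀=1 and mₖ₊₁ = dₖaₖ − mₖ, dₖ₊₁ = (n − mₖ₊₁²)/dₖ, aₖ₊₁ = ⌊(a₀+mₖ₊₁)/dₖ₊₁⌋:
  k=1: m=37, d=74, a=1
  k=2: m=37, d=1, a=74
d=1 and a=2a₀=74 at k=2, so the next step gives (m, d) = (37, 74) again — its k=1 value — and the period has length 2.

[37; 1, 74]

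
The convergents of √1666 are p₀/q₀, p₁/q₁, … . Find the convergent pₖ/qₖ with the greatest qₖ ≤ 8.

√1666 = [40; 1, 4, 2, 4, 1, 80, …] (period length 6).
Convergents:
  p_0/q_0 = 40/1
  p_1/q_1 = 41/1
  p_2/q_2 = 204/5
  p_3/q_3 = 449/11
q_2 = 5 ≤ 8 < 11 = q_3, so the answer is 204/5.

204/5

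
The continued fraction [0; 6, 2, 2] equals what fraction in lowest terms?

Fold from the inside: start with 2/1.
  2 + 1/2 = 5/2
  6 + 2/5 = 32/5
  0 + 5/32 = 5/32

5/32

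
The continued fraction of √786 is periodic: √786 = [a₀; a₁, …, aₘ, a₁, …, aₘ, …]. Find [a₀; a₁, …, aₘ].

[28; 28, 56]

a₀ = ⌊√786⌋ = 28.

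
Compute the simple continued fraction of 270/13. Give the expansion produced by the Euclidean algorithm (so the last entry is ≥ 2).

[20; 1, 3, 3]

270 = 20·13 + 10
13 = 1·10 + 3
10 = 3·3 + 1
3 = 3·1 + 0  (stop)
So 270/13 = [20; 1, 3, 3].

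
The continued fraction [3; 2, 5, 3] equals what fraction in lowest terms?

Using pₖ = aₖpₖ₋₁ + pₖ₋₂ and qₖ = aₖqₖ₋₁ + qₖ₋₂:
  k=0: a=3, p=3, q=1
  k=1: a=2, p=7, q=2
  k=2: a=5, p=38, q=11
  k=3: a=3, p=121, q=35

121/35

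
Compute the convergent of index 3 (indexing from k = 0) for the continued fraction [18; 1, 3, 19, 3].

Using pₖ = aₖpₖ₋₁ + pₖ₋₂, qₖ = aₖqₖ₋₁ + qₖ₋₂ (with p₋₁=1, p₋₂=0, q₋₁=0, q₋₂=1):
  k=0: a=18, p=18, q=1
  k=1: a=1, p=19, q=1
  k=2: a=3, p=75, q=4
  k=3: a=19, p=1444, q=77

1444/77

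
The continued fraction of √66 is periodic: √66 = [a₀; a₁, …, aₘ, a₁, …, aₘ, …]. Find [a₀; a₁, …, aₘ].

a₀ = ⌊√66⌋ = 8.

[8; 8, 16]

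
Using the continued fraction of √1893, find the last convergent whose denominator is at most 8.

87/2

√1893 = [43; 1, 1, 28, 1, 1, 86, …] (period length 6).
Convergents:
  p_0/q_0 = 43/1
  p_1/q_1 = 44/1
  p_2/q_2 = 87/2
  p_3/q_3 = 2480/57
q_2 = 2 ≤ 8 < 57 = q_3, so the answer is 87/2.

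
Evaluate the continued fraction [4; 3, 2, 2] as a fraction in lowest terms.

Fold from the inside: start with 2/1.
  2 + 1/2 = 5/2
  3 + 2/5 = 17/5
  4 + 5/17 = 73/17

73/17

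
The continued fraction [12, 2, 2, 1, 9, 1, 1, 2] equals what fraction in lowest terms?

4486/361

Fold from the inside: start with 2/1.
  1 + 1/2 = 3/2
  1 + 2/3 = 5/3
  9 + 3/5 = 48/5
  1 + 5/48 = 53/48
  2 + 48/53 = 154/53
  2 + 53/154 = 361/154
  12 + 154/361 = 4486/361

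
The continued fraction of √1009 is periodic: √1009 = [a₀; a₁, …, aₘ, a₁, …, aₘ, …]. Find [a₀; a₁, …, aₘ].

[31; 1, 3, 3, 1, 62]

a₀ = ⌊√1009⌋ = 31.
With m₀=0, d₀=1 and mₖ₊₁ = dₖaₖ − mₖ, dₖ₊₁ = (n − mₖ₊₁²)/dₖ, aₖ₊₁ = ⌊(a₀+mₖ₊₁)/dₖ₊₁⌋:
  k=1: m=31, d=48, a=1
  k=2: m=17, d=15, a=3
  k=3: m=28, d=15, a=3
  k=4: m=17, d=48, a=1
  k=5: m=31, d=1, a=62
d=1 and a=2a₀=62 at k=5, so the next step gives (m, d) = (31, 48) again — its k=1 value — and the period has length 5.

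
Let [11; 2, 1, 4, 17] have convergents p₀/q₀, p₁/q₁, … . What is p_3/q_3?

159/14

Using pₖ = aₖpₖ₋₁ + pₖ₋₂, qₖ = aₖqₖ₋₁ + qₖ₋₂ (with p₋₁=1, p₋₂=0, q₋₁=0, q₋₂=1):
  k=0: a=11, p=11, q=1
  k=1: a=2, p=23, q=2
  k=2: a=1, p=34, q=3
  k=3: a=4, p=159, q=14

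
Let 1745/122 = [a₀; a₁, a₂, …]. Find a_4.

1

1745 = 14·122 + 37   →  a_0 = 14
122 = 3·37 + 11   →  a_1 = 3
37 = 3·11 + 4   →  a_2 = 3
11 = 2·4 + 3   →  a_3 = 2
4 = 1·3 + 1   →  a_4 = 1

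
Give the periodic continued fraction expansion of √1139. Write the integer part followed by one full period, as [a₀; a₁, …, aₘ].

[33; 1, 2, 1, 66]

a₀ = ⌊√1139⌋ = 33.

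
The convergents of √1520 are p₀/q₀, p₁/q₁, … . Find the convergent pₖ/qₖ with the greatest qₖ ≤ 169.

3041/78

√1520 = [38; 1, 76, …] (period length 2).
Convergents:
  p_0/q_0 = 38/1
  p_1/q_1 = 39/1
  p_2/q_2 = 3002/77
  p_3/q_3 = 3041/78
  p_4/q_4 = 234118/6005
q_3 = 78 ≤ 169 < 6005 = q_4, so the answer is 3041/78.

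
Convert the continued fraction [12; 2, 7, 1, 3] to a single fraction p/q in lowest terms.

823/66

Using pₖ = aₖpₖ₋₁ + pₖ₋₂ and qₖ = aₖqₖ₋₁ + qₖ₋₂:
  k=0: a=12, p=12, q=1
  k=1: a=2, p=25, q=2
  k=2: a=7, p=187, q=15
  k=3: a=1, p=212, q=17
  k=4: a=3, p=823, q=66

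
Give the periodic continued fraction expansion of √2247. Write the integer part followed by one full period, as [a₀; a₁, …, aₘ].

a₀ = ⌊√2247⌋ = 47.
With m₀=0, d₀=1 and mₖ₊₁ = dₖaₖ − mₖ, dₖ₊₁ = (n − mₖ₊₁²)/dₖ, aₖ₊₁ = ⌊(a₀+mₖ₊₁)/dₖ₊₁⌋:
  k=1: m=47, d=38, a=2
  k=2: m=29, d=37, a=2
  k=3: m=45, d=6, a=15
  k=4: m=45, d=37, a=2
  k=5: m=29, d=38, a=2
  k=6: m=47, d=1, a=94
d=1 and a=2a₀=94 at k=6, so the next step gives (m, d) = (47, 38) again — its k=1 value — and the period has length 6.

[47; 2, 2, 15, 2, 2, 94]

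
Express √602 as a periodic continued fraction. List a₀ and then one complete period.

[24; 1, 1, 6, 1, 1, 48]

a₀ = ⌊√602⌋ = 24.
With m₀=0, d₀=1 and mₖ₊₁ = dₖaₖ − mₖ, dₖ₊₁ = (n − mₖ₊₁²)/dₖ, aₖ₊₁ = ⌊(a₀+mₖ₊₁)/dₖ₊₁⌋:
  k=1: m=24, d=26, a=1
  k=2: m=2, d=23, a=1
  k=3: m=21, d=7, a=6
  k=4: m=21, d=23, a=1
  k=5: m=2, d=26, a=1
  k=6: m=24, d=1, a=48
d=1 and a=2a₀=48 at k=6, so the next step gives (m, d) = (24, 26) again — its k=1 value — and the period has length 6.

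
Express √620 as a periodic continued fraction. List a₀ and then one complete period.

[24; 1, 8, 1, 48]

a₀ = ⌊√620⌋ = 24.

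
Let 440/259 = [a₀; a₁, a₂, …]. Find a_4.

8

440 = 1·259 + 181   →  a_0 = 1
259 = 1·181 + 78   →  a_1 = 1
181 = 2·78 + 25   →  a_2 = 2
78 = 3·25 + 3   →  a_3 = 3
25 = 8·3 + 1   →  a_4 = 8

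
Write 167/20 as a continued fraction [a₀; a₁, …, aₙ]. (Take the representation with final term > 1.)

167 = 8·20 + 7
20 = 2·7 + 6
7 = 1·6 + 1
6 = 6·1 + 0  (stop)
So 167/20 = [8; 2, 1, 6].

[8; 2, 1, 6]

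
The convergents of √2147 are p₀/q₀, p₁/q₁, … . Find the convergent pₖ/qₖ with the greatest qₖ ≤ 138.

√2147 = [46; 2, 1, 45, 1, 2, 92, …] (period length 6).
Convergents:
  p_0/q_0 = 46/1
  p_1/q_1 = 93/2
  p_2/q_2 = 139/3
  p_3/q_3 = 6348/137
  p_4/q_4 = 6487/140
q_3 = 137 ≤ 138 < 140 = q_4, so the answer is 6348/137.

6348/137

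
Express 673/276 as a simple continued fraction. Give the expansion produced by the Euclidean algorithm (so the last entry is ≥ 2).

[2; 2, 3, 1, 1, 3, 1, 3]

673 = 2×276 + 121
276 = 2×121 + 34
121 = 3×34 + 19
34 = 1×19 + 15
19 = 1×15 + 4
15 = 3×4 + 3
4 = 1×3 + 1
3 = 3×1 + 0  (stop)
So 673/276 = [2; 2, 3, 1, 1, 3, 1, 3].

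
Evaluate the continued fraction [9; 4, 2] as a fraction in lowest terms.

83/9

Using pₖ = aₖpₖ₋₁ + pₖ₋₂ and qₖ = aₖqₖ₋₁ + qₖ₋₂:
  k=0: a=9, p=9, q=1
  k=1: a=4, p=37, q=4
  k=2: a=2, p=83, q=9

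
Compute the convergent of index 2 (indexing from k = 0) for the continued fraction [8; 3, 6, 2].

Using pₖ = aₖpₖ₋₁ + pₖ₋₂, qₖ = aₖqₖ₋₁ + qₖ₋₂ (with p₋₁=1, p₋₂=0, q₋₁=0, q₋₂=1):
  k=0: a=8, p=8, q=1
  k=1: a=3, p=25, q=3
  k=2: a=6, p=158, q=19

158/19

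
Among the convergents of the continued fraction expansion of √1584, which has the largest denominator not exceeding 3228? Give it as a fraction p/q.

79201/1990

√1584 = [39; 1, 3, 1, 78, …] (period length 4).
Convergents:
  p_0/q_0 = 39/1
  p_1/q_1 = 40/1
  p_2/q_2 = 159/4
  p_3/q_3 = 199/5
  p_4/q_4 = 15681/394
  p_5/q_5 = 15880/399
  p_6/q_6 = 63321/1591
  p_7/q_7 = 79201/1990
  p_8/q_8 = 6240999/156811
q_7 = 1990 ≤ 3228 < 156811 = q_8, so the answer is 79201/1990.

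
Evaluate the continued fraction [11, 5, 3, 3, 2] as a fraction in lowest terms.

1365/122

Fold from the inside: start with 2/1.
  3 + 1/2 = 7/2
  3 + 2/7 = 23/7
  5 + 7/23 = 122/23
  11 + 23/122 = 1365/122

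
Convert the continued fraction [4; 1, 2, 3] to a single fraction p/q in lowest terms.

Fold from the inside: start with 3/1.
  2 + 1/3 = 7/3
  1 + 3/7 = 10/7
  4 + 7/10 = 47/10

47/10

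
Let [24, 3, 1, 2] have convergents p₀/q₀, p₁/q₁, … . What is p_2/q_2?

97/4

Using pₖ = aₖpₖ₋₁ + pₖ₋₂, qₖ = aₖqₖ₋₁ + qₖ₋₂ (with p₋₁=1, p₋₂=0, q₋₁=0, q₋₂=1):
  k=0: a=24, p=24, q=1
  k=1: a=3, p=73, q=3
  k=2: a=1, p=97, q=4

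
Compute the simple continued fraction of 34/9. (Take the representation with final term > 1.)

34 = 3×9 + 7
9 = 1×7 + 2
7 = 3×2 + 1
2 = 2×1 + 0  (stop)
So 34/9 = [3; 1, 3, 2].

[3; 1, 3, 2]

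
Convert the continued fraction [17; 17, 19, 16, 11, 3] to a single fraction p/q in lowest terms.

Using pₖ = aₖpₖ₋₁ + pₖ₋₂ and qₖ = aₖqₖ₋₁ + qₖ₋₂:
  k=0: a=17, p=17, q=1
  k=1: a=17, p=290, q=17
  k=2: a=19, p=5527, q=324
  k=3: a=16, p=88722, q=5201
  k=4: a=11, p=981469, q=57535
  k=5: a=3, p=3033129, q=177806

3033129/177806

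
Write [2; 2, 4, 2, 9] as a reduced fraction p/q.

463/189

Using pₖ = aₖpₖ₋₁ + pₖ₋₂ and qₖ = aₖqₖ₋₁ + qₖ₋₂:
  k=0: a=2, p=2, q=1
  k=1: a=2, p=5, q=2
  k=2: a=4, p=22, q=9
  k=3: a=2, p=49, q=20
  k=4: a=9, p=463, q=189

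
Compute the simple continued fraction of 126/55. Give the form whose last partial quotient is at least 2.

126 = 2·55 + 16
55 = 3·16 + 7
16 = 2·7 + 2
7 = 3·2 + 1
2 = 2·1 + 0  (stop)
So 126/55 = [2; 3, 2, 3, 2].

[2; 3, 2, 3, 2]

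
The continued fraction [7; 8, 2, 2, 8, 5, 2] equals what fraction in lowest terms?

28241/3967

Using pₖ = aₖpₖ₋₁ + pₖ₋₂ and qₖ = aₖqₖ₋₁ + qₖ₋₂:
  k=0: a=7, p=7, q=1
  k=1: a=8, p=57, q=8
  k=2: a=2, p=121, q=17
  k=3: a=2, p=299, q=42
  k=4: a=8, p=2513, q=353
  k=5: a=5, p=12864, q=1807
  k=6: a=2, p=28241, q=3967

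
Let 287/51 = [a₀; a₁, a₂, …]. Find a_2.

287 = 5·51 + 32   →  a_0 = 5
51 = 1·32 + 19   →  a_1 = 1
32 = 1·19 + 13   →  a_2 = 1

1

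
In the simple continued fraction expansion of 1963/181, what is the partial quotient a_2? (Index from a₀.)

5

1963 = 10·181 + 153   →  a_0 = 10
181 = 1·153 + 28   →  a_1 = 1
153 = 5·28 + 13   →  a_2 = 5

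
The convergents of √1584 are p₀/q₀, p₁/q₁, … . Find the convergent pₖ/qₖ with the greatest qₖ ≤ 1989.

63321/1591

√1584 = [39; 1, 3, 1, 78, …] (period length 4).
Convergents:
  p_0/q_0 = 39/1
  p_1/q_1 = 40/1
  p_2/q_2 = 159/4
  p_3/q_3 = 199/5
  p_4/q_4 = 15681/394
  p_5/q_5 = 15880/399
  p_6/q_6 = 63321/1591
  p_7/q_7 = 79201/1990
q_6 = 1591 ≤ 1989 < 1990 = q_7, so the answer is 63321/1591.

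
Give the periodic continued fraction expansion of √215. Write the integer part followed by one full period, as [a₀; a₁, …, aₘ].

a₀ = ⌊√215⌋ = 14.
With m₀=0, d₀=1 and mₖ₊₁ = dₖaₖ − mₖ, dₖ₊₁ = (n − mₖ₊₁²)/dₖ, aₖ₊₁ = ⌊(a₀+mₖ₊₁)/dₖ₊₁⌋:
  k=1: m=14, d=19, a=1
  k=2: m=5, d=10, a=1
  k=3: m=5, d=19, a=1
  k=4: m=14, d=1, a=28
d=1 and a=2a₀=28 at k=4, so the next step gives (m, d) = (14, 19) again — its k=1 value — and the period has length 4.

[14; 1, 1, 1, 28]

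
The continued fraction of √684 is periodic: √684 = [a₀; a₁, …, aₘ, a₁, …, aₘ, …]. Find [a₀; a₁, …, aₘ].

[26; 6, 1, 1, 12, 1, 1, 6, 52]

a₀ = ⌊√684⌋ = 26.
With m₀=0, d₀=1 and mₖ₊₁ = dₖaₖ − mₖ, dₖ₊₁ = (n − mₖ₊₁²)/dₖ, aₖ₊₁ = ⌊(a₀+mₖ₊₁)/dₖ₊₁⌋:
  k=1: m=26, d=8, a=6
  k=2: m=22, d=25, a=1
  k=3: m=3, d=27, a=1
  k=4: m=24, d=4, a=12
  k=5: m=24, d=27, a=1
  k=6: m=3, d=25, a=1
  k=7: m=22, d=8, a=6
  k=8: m=26, d=1, a=52
d=1 and a=2a₀=52 at k=8, so the next step gives (m, d) = (26, 8) again — its k=1 value — and the period has length 8.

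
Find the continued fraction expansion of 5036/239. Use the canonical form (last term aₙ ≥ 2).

5036 = 21·239 + 17
239 = 14·17 + 1
17 = 17·1 + 0  (stop)
So 5036/239 = [21; 14, 17].

[21; 14, 17]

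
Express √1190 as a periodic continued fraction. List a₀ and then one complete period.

[34; 2, 68]

a₀ = ⌊√1190⌋ = 34.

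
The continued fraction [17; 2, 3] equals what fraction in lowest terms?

122/7

Fold from the inside: start with 3/1.
  2 + 1/3 = 7/3
  17 + 3/7 = 122/7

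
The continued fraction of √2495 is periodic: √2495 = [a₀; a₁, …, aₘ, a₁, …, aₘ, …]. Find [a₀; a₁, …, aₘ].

a₀ = ⌊√2495⌋ = 49.
With m₀=0, d₀=1 and mₖ₊₁ = dₖaₖ − mₖ, dₖ₊₁ = (n − mₖ₊₁²)/dₖ, aₖ₊₁ = ⌊(a₀+mₖ₊₁)/dₖ₊₁⌋:
  k=1: m=49, d=94, a=1
  k=2: m=45, d=5, a=18
  k=3: m=45, d=94, a=1
  k=4: m=49, d=1, a=98
d=1 and a=2a₀=98 at k=4, so the next step gives (m, d) = (49, 94) again — its k=1 value — and the period has length 4.

[49; 1, 18, 1, 98]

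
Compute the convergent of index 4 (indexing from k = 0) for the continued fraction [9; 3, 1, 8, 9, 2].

Using pₖ = aₖpₖ₋₁ + pₖ₋₂, qₖ = aₖqₖ₋₁ + qₖ₋₂ (with p₋₁=1, p₋₂=0, q₋₁=0, q₋₂=1):
  k=0: a=9, p=9, q=1
  k=1: a=3, p=28, q=3
  k=2: a=1, p=37, q=4
  k=3: a=8, p=324, q=35
  k=4: a=9, p=2953, q=319

2953/319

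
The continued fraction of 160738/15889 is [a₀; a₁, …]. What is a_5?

19

160738 = 10·15889 + 1848   →  a_0 = 10
15889 = 8·1848 + 1105   →  a_1 = 8
1848 = 1·1105 + 743   →  a_2 = 1
1105 = 1·743 + 362   →  a_3 = 1
743 = 2·362 + 19   →  a_4 = 2
362 = 19·19 + 1   →  a_5 = 19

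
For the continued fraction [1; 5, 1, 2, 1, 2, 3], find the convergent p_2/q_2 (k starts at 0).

Using pₖ = aₖpₖ₋₁ + pₖ₋₂, qₖ = aₖqₖ₋₁ + qₖ₋₂ (with p₋₁=1, p₋₂=0, q₋₁=0, q₋₂=1):
  k=0: a=1, p=1, q=1
  k=1: a=5, p=6, q=5
  k=2: a=1, p=7, q=6

7/6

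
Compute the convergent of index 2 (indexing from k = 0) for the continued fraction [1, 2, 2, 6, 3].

7/5

Using pₖ = aₖpₖ₋₁ + pₖ₋₂, qₖ = aₖqₖ₋₁ + qₖ₋₂ (with p₋₁=1, p₋₂=0, q₋₁=0, q₋₂=1):
  k=0: a=1, p=1, q=1
  k=1: a=2, p=3, q=2
  k=2: a=2, p=7, q=5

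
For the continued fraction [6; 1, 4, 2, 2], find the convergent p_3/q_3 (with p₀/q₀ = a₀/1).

Using pₖ = aₖpₖ₋₁ + pₖ₋₂, qₖ = aₖqₖ₋₁ + qₖ₋₂ (with p₋₁=1, p₋₂=0, q₋₁=0, q₋₂=1):
  k=0: a=6, p=6, q=1
  k=1: a=1, p=7, q=1
  k=2: a=4, p=34, q=5
  k=3: a=2, p=75, q=11

75/11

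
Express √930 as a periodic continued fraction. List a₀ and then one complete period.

[30; 2, 60]

a₀ = ⌊√930⌋ = 30.
With m₀=0, d₀=1 and mₖ₊₁ = dₖaₖ − mₖ, dₖ₊₁ = (n − mₖ₊₁²)/dₖ, aₖ₊₁ = ⌊(a₀+mₖ₊₁)/dₖ₊₁⌋:
  k=1: m=30, d=30, a=2
  k=2: m=30, d=1, a=60
d=1 and a=2a₀=60 at k=2, so the next step gives (m, d) = (30, 30) again — its k=1 value — and the period has length 2.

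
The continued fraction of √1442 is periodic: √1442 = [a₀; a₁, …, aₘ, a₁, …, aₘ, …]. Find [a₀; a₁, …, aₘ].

[37; 1, 36, 1, 74]

a₀ = ⌊√1442⌋ = 37.
With m₀=0, d₀=1 and mₖ₊₁ = dₖaₖ − mₖ, dₖ₊₁ = (n − mₖ₊₁²)/dₖ, aₖ₊₁ = ⌊(a₀+mₖ₊₁)/dₖ₊₁⌋:
  k=1: m=37, d=73, a=1
  k=2: m=36, d=2, a=36
  k=3: m=36, d=73, a=1
  k=4: m=37, d=1, a=74
d=1 and a=2a₀=74 at k=4, so the next step gives (m, d) = (37, 73) again — its k=1 value — and the period has length 4.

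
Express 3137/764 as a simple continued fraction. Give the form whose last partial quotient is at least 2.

3137 = 4*764 + 81
764 = 9*81 + 35
81 = 2*35 + 11
35 = 3*11 + 2
11 = 5*2 + 1
2 = 2*1 + 0  (stop)
So 3137/764 = [4; 9, 2, 3, 5, 2].

[4; 9, 2, 3, 5, 2]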